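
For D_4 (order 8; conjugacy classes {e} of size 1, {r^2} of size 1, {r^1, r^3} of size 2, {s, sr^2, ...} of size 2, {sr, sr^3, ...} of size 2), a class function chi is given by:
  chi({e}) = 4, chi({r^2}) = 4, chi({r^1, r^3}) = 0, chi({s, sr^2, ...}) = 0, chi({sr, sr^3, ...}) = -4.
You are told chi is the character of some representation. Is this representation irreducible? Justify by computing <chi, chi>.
Not irreducible (reducible): <chi, chi> = 8 > 1.

Argument: <chi, chi> = (1/|G|) sum_C |C| * |chi(C)|^2 = (1/8)[1*|4|^2 + 1*|4|^2 + 2*|0|^2 + 2*|0|^2 + 2*|-4|^2]
  = (1/8)[(16) + (16) + (0) + (0) + (32)] = 64/8 = 8.
A character is irreducible iff <chi, chi> = 1, so this representation is reducible.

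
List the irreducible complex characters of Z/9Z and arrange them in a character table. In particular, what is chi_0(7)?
Character table of Z/9Z (irreps indexed chi_0,...,chi_8 with chi_k(m) = zeta_9^(k*m), zeta_9 = exp(2*pi*i/9)):
  irrep \ class  {0} (size 1)  {1} (size 1)    {2} (size 1)    {3} (size 1)    {4} (size 1)    {5} (size 1)    {6} (size 1)    {7} (size 1)    {8} (size 1)  
  chi_0          1             1               1               1               1               1               1               1               1             
  chi_1          1             exp(2*I*pi/9)   exp(4*I*pi/9)   exp(2*I*pi/3)   exp(8*I*pi/9)   exp(-8*I*pi/9)  exp(-2*I*pi/3)  exp(-4*I*pi/9)  exp(-2*I*pi/9)
  chi_2          1             exp(4*I*pi/9)   exp(8*I*pi/9)   exp(-2*I*pi/3)  exp(-2*I*pi/9)  exp(2*I*pi/9)   exp(2*I*pi/3)   exp(-8*I*pi/9)  exp(-4*I*pi/9)
  chi_3          1             exp(2*I*pi/3)   exp(-2*I*pi/3)  1               exp(2*I*pi/3)   exp(-2*I*pi/3)  1               exp(2*I*pi/3)   exp(-2*I*pi/3)
  chi_4          1             exp(8*I*pi/9)   exp(-2*I*pi/9)  exp(2*I*pi/3)   exp(-4*I*pi/9)  exp(4*I*pi/9)   exp(-2*I*pi/3)  exp(2*I*pi/9)   exp(-8*I*pi/9)
  chi_5          1             exp(-8*I*pi/9)  exp(2*I*pi/9)   exp(-2*I*pi/3)  exp(4*I*pi/9)   exp(-4*I*pi/9)  exp(2*I*pi/3)   exp(-2*I*pi/9)  exp(8*I*pi/9) 
  chi_6          1             exp(-2*I*pi/3)  exp(2*I*pi/3)   1               exp(-2*I*pi/3)  exp(2*I*pi/3)   1               exp(-2*I*pi/3)  exp(2*I*pi/3) 
  chi_7          1             exp(-4*I*pi/9)  exp(-8*I*pi/9)  exp(2*I*pi/3)   exp(2*I*pi/9)   exp(-2*I*pi/9)  exp(-2*I*pi/3)  exp(8*I*pi/9)   exp(4*I*pi/9) 
  chi_8          1             exp(-2*I*pi/9)  exp(-4*I*pi/9)  exp(-2*I*pi/3)  exp(-8*I*pi/9)  exp(8*I*pi/9)   exp(2*I*pi/3)   exp(4*I*pi/9)   exp(2*I*pi/9) 

Spot check: chi_0(7) = zeta_9^(0*7) = zeta_9^0 = 1.

Justification: Z/9Z is abelian, so all 9 irreducible complex representations are 1-dimensional. They are given by chi_k(m) = zeta_9^(k*m) for k = 0,...,8. Row orthogonality: sum_m chi_k(m) conj(chi_l(m)) = 9 * [k = l].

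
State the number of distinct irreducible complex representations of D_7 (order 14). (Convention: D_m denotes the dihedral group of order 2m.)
5

Reasoning: The number of irreducible complex representations of a finite group equals its number of conjugacy classes. D_7 has 5 conjugacy classes ((n+3)/2 for n odd), so D_7 (order 14) has exactly 5 irreducible complex representations.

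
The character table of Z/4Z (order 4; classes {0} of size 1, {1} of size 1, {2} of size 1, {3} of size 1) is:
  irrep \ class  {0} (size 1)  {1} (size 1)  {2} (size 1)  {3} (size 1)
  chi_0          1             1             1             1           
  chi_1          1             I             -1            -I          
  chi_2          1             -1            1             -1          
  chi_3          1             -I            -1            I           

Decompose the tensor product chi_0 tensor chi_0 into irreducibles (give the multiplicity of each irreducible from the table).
chi_0 tensor chi_0 = chi_0 (all other irreducibles have multiplicity 0).

Justification: The character of a tensor product is the pointwise product (chi_0 * chi_0)(C) = chi_0(C) * chi_0(C):
  {0}: (1)*(1), {1}: (1)*(1), {2}: (1)*(1), {3}: (1)*(1)
so (chi_0 * chi_0) takes values
  {0} -> 1, {1} -> 1, {2} -> 1, {3} -> 1.
Now take the inner product of this character with each irreducible chi from the table, <chi_0*chi_0, chi> = (1/4) sum_C |C| (chi_0*chi_0)(C) conj(chi(C)):
  <chi_0*chi_0, chi_0> = (1/4)[1*(1)*conj(1) + 1*(1)*conj(1) + 1*(1)*conj(1) + 1*(1)*conj(1)]
      = (1/4)[(1) + (1) + (1) + (1)] = 4/4 = 1
  <chi_0*chi_0, chi_1> = (1/4)[1*(1)*conj(1) + 1*(1)*conj(I) + 1*(1)*conj(-1) + 1*(1)*conj(-I)]
      = (1/4)[(1) + (-I) + (-1) + (I)] = 0/4 = 0
  <chi_0*chi_0, chi_2> = (1/4)[1*(1)*conj(1) + 1*(1)*conj(-1) + 1*(1)*conj(1) + 1*(1)*conj(-1)]
      = (1/4)[(1) + (-1) + (1) + (-1)] = 0/4 = 0
  <chi_0*chi_0, chi_3> = (1/4)[1*(1)*conj(1) + 1*(1)*conj(-I) + 1*(1)*conj(-1) + 1*(1)*conj(I)]
      = (1/4)[(1) + (I) + (-1) + (-I)] = 0/4 = 0
(Exp terms are combined using exp(i*s)*conj(exp(i*t)) = exp(i*(s-t)), and sums of them are collapsed using the identity that for every m > 1 the m distinct m-th roots of unity sum to 0, e.g. 1 + exp(2*I*pi/3) + exp(-2*I*pi/3) = 0.)
Hence the multiplicities are chi_0: 1. Dimension check: dim(chi_0)*dim(chi_0) = 1*1 = 1 and sum (mult * dim) = 1*1 = 1.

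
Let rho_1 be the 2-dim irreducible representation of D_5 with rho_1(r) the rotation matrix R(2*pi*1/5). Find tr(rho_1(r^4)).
chi_{rho_1}(r^4) = 2*cos(2*pi*1*4/5) = -1/2 + sqrt(5)/2

Solution. rho_1(r^4) is rotation by angle 2*pi*1*4/5, whose trace is 2*cos(2*pi*1*4/5) = -1/2 + sqrt(5)/2.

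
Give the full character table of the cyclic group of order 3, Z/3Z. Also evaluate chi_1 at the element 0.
Character table of Z/3Z (irreps indexed chi_0,...,chi_2 with chi_k(m) = zeta_3^(k*m), zeta_3 = exp(2*pi*i/3)):
  irrep \ class  {0} (size 1)  {1} (size 1)    {2} (size 1)  
  chi_0          1             1               1             
  chi_1          1             exp(2*I*pi/3)   exp(-2*I*pi/3)
  chi_2          1             exp(-2*I*pi/3)  exp(2*I*pi/3) 

Spot check: chi_1(0) = zeta_3^(1*0) = zeta_3^0 = 1.

Z/3Z is abelian, so all 3 irreducible complex representations are 1-dimensional. They are given by chi_k(m) = zeta_3^(k*m) for k = 0,...,2. Row orthogonality: sum_m chi_k(m) conj(chi_l(m)) = 3 * [k = l].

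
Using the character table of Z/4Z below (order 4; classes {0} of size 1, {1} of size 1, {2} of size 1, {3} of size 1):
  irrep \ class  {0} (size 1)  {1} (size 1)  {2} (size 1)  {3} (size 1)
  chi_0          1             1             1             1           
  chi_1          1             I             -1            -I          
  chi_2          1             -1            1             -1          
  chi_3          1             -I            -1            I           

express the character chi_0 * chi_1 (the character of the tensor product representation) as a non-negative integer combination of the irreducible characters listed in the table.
chi_0 tensor chi_1 = chi_1 (all other irreducibles have multiplicity 0).

Explanation: The character of a tensor product is the pointwise product (chi_0 * chi_1)(C) = chi_0(C) * chi_1(C):
  {0}: (1)*(1), {1}: (1)*(I), {2}: (1)*(-1), {3}: (1)*(-I)
so (chi_0 * chi_1) takes values
  {0} -> 1, {1} -> I, {2} -> -1, {3} -> -I.
Now take the inner product of this character with each irreducible chi from the table, <chi_0*chi_1, chi> = (1/4) sum_C |C| (chi_0*chi_1)(C) conj(chi(C)):
  <chi_0*chi_1, chi_0> = (1/4)[1*(1)*conj(1) + 1*(I)*conj(1) + 1*(-1)*conj(1) + 1*(-I)*conj(1)]
      = (1/4)[(1) + (I) + (-1) + (-I)] = 0/4 = 0
  <chi_0*chi_1, chi_1> = (1/4)[1*(1)*conj(1) + 1*(I)*conj(I) + 1*(-1)*conj(-1) + 1*(-I)*conj(-I)]
      = (1/4)[(1) + (1) + (1) + (1)] = 4/4 = 1
  <chi_0*chi_1, chi_2> = (1/4)[1*(1)*conj(1) + 1*(I)*conj(-1) + 1*(-1)*conj(1) + 1*(-I)*conj(-1)]
      = (1/4)[(1) + (-I) + (-1) + (I)] = 0/4 = 0
  <chi_0*chi_1, chi_3> = (1/4)[1*(1)*conj(1) + 1*(I)*conj(-I) + 1*(-1)*conj(-1) + 1*(-I)*conj(I)]
      = (1/4)[(1) + (-1) + (1) + (-1)] = 0/4 = 0
(Exp terms are combined using exp(i*s)*conj(exp(i*t)) = exp(i*(s-t)), and sums of them are collapsed using the identity that for every m > 1 the m distinct m-th roots of unity sum to 0, e.g. 1 + exp(2*I*pi/3) + exp(-2*I*pi/3) = 0.)
Hence the multiplicities are chi_1: 1. Dimension check: dim(chi_0)*dim(chi_1) = 1*1 = 1 and sum (mult * dim) = 1*1 = 1.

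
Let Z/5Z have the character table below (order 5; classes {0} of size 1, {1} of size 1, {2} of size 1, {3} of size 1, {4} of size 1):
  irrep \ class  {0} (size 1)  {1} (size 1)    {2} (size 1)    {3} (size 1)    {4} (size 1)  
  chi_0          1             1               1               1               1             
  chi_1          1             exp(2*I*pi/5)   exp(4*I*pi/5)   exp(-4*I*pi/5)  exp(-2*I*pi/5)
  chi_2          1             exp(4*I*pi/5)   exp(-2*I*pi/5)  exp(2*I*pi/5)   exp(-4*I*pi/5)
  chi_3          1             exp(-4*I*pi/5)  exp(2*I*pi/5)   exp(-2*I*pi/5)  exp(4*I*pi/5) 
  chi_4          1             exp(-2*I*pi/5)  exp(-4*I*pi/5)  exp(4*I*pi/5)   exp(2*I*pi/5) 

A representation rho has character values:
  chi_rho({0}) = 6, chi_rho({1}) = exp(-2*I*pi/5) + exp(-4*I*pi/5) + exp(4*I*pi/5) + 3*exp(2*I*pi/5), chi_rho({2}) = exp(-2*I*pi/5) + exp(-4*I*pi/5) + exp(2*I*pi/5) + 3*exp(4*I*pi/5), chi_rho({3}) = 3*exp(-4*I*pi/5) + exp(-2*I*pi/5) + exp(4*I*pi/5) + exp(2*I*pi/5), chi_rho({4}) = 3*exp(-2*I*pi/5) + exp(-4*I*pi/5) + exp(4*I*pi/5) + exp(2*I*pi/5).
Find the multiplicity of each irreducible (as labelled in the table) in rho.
Multiplicities: chi_0: 0, chi_1: 3, chi_2: 1, chi_3: 1, chi_4: 1.

Why: Use <chi_rho, chi> = (1/|G|) sum_C |C| * chi_rho(C) * conj(chi(C)) with |G| = 5 for each irreducible chi in the table:
  <chi_rho, chi_0> = (1/5)[1*(6)*conj(1) + 1*(exp(-2*I*pi/5) + exp(-4*I*pi/5) + exp(4*I*pi/5) + 3*exp(2*I*pi/5))*conj(1) + 1*(exp(-2*I*pi/5) + exp(-4*I*pi/5) + exp(2*I*pi/5) + 3*exp(4*I*pi/5))*conj(1) + 1*(3*exp(-4*I*pi/5) + exp(-2*I*pi/5) + exp(4*I*pi/5) + exp(2*I*pi/5))*conj(1) + 1*(3*exp(-2*I*pi/5) + exp(-4*I*pi/5) + exp(4*I*pi/5) + exp(2*I*pi/5))*conj(1)]
      = (1/5)[(6) + (exp(-2*I*pi/5) + exp(-4*I*pi/5) + exp(4*I*pi/5) + 3*exp(2*I*pi/5)) + (exp(-2*I*pi/5) + exp(-4*I*pi/5) + exp(2*I*pi/5) + 3*exp(4*I*pi/5)) + (3*exp(-4*I*pi/5) + exp(-2*I*pi/5) + exp(4*I*pi/5) + exp(2*I*pi/5)) + (3*exp(-2*I*pi/5) + exp(-4*I*pi/5) + exp(4*I*pi/5) + exp(2*I*pi/5))] = 0/5 = 0
  <chi_rho, chi_1> = (1/5)[1*(6)*conj(1) + 1*(exp(-2*I*pi/5) + exp(-4*I*pi/5) + exp(4*I*pi/5) + 3*exp(2*I*pi/5))*conj(exp(2*I*pi/5)) + 1*(exp(-2*I*pi/5) + exp(-4*I*pi/5) + exp(2*I*pi/5) + 3*exp(4*I*pi/5))*conj(exp(4*I*pi/5)) + 1*(3*exp(-4*I*pi/5) + exp(-2*I*pi/5) + exp(4*I*pi/5) + exp(2*I*pi/5))*conj(exp(-4*I*pi/5)) + 1*(3*exp(-2*I*pi/5) + exp(-4*I*pi/5) + exp(4*I*pi/5) + exp(2*I*pi/5))*conj(exp(-2*I*pi/5))]
      = (1/5)[(6) + (3 + exp(-4*I*pi/5) + exp(4*I*pi/5) + exp(2*I*pi/5)) + (3 + exp(-2*I*pi/5) + exp(4*I*pi/5) + exp(2*I*pi/5)) + (3 + exp(-2*I*pi/5) + exp(-4*I*pi/5) + exp(2*I*pi/5)) + (3 + exp(-2*I*pi/5) + exp(-4*I*pi/5) + exp(4*I*pi/5))] = 15/5 = 3
  <chi_rho, chi_2> = (1/5)[1*(6)*conj(1) + 1*(exp(-2*I*pi/5) + exp(-4*I*pi/5) + exp(4*I*pi/5) + 3*exp(2*I*pi/5))*conj(exp(4*I*pi/5)) + 1*(exp(-2*I*pi/5) + exp(-4*I*pi/5) + exp(2*I*pi/5) + 3*exp(4*I*pi/5))*conj(exp(-2*I*pi/5)) + 1*(3*exp(-4*I*pi/5) + exp(-2*I*pi/5) + exp(4*I*pi/5) + exp(2*I*pi/5))*conj(exp(2*I*pi/5)) + 1*(3*exp(-2*I*pi/5) + exp(-4*I*pi/5) + exp(4*I*pi/5) + exp(2*I*pi/5))*conj(exp(-4*I*pi/5))]
      = (1/5)[(6) + (1 + 3*exp(-2*I*pi/5) + exp(4*I*pi/5) + exp(2*I*pi/5)) + (1 + 3*exp(-4*I*pi/5) + exp(-2*I*pi/5) + exp(4*I*pi/5)) + (1 + exp(-4*I*pi/5) + exp(2*I*pi/5) + 3*exp(4*I*pi/5)) + (1 + exp(-2*I*pi/5) + exp(-4*I*pi/5) + 3*exp(2*I*pi/5))] = 5/5 = 1
  <chi_rho, chi_3> = (1/5)[1*(6)*conj(1) + 1*(exp(-2*I*pi/5) + exp(-4*I*pi/5) + exp(4*I*pi/5) + 3*exp(2*I*pi/5))*conj(exp(-4*I*pi/5)) + 1*(exp(-2*I*pi/5) + exp(-4*I*pi/5) + exp(2*I*pi/5) + 3*exp(4*I*pi/5))*conj(exp(2*I*pi/5)) + 1*(3*exp(-4*I*pi/5) + exp(-2*I*pi/5) + exp(4*I*pi/5) + exp(2*I*pi/5))*conj(exp(-2*I*pi/5)) + 1*(3*exp(-2*I*pi/5) + exp(-4*I*pi/5) + exp(4*I*pi/5) + exp(2*I*pi/5))*conj(exp(4*I*pi/5))]
      = (1/5)[(6) + (1 + 3*exp(-4*I*pi/5) + exp(-2*I*pi/5) + exp(2*I*pi/5)) + (1 + exp(-4*I*pi/5) + exp(4*I*pi/5) + 3*exp(2*I*pi/5)) + (1 + 3*exp(-2*I*pi/5) + exp(-4*I*pi/5) + exp(4*I*pi/5)) + (1 + exp(-2*I*pi/5) + exp(2*I*pi/5) + 3*exp(4*I*pi/5))] = 5/5 = 1
  <chi_rho, chi_4> = (1/5)[1*(6)*conj(1) + 1*(exp(-2*I*pi/5) + exp(-4*I*pi/5) + exp(4*I*pi/5) + 3*exp(2*I*pi/5))*conj(exp(-2*I*pi/5)) + 1*(exp(-2*I*pi/5) + exp(-4*I*pi/5) + exp(2*I*pi/5) + 3*exp(4*I*pi/5))*conj(exp(-4*I*pi/5)) + 1*(3*exp(-4*I*pi/5) + exp(-2*I*pi/5) + exp(4*I*pi/5) + exp(2*I*pi/5))*conj(exp(4*I*pi/5)) + 1*(3*exp(-2*I*pi/5) + exp(-4*I*pi/5) + exp(4*I*pi/5) + exp(2*I*pi/5))*conj(exp(2*I*pi/5))]
      = (1/5)[(6) + (1 + exp(-2*I*pi/5) + exp(-4*I*pi/5) + 3*exp(4*I*pi/5)) + (1 + 3*exp(-2*I*pi/5) + exp(-4*I*pi/5) + exp(2*I*pi/5)) + (1 + exp(-2*I*pi/5) + exp(4*I*pi/5) + 3*exp(2*I*pi/5)) + (1 + 3*exp(-4*I*pi/5) + exp(4*I*pi/5) + exp(2*I*pi/5))] = 5/5 = 1
(Exp terms are combined using exp(i*s)*conj(exp(i*t)) = exp(i*(s-t)), and sums of them are collapsed using the identity that for every m > 1 the m distinct m-th roots of unity sum to 0, e.g. 1 + exp(2*I*pi/3) + exp(-2*I*pi/3) = 0.)
Dimension check: dim(rho) = sum (mult * dim) = 0*1 + 3*1 + 1*1 + 1*1 + 1*1 = 6 = chi_rho(e) = 6.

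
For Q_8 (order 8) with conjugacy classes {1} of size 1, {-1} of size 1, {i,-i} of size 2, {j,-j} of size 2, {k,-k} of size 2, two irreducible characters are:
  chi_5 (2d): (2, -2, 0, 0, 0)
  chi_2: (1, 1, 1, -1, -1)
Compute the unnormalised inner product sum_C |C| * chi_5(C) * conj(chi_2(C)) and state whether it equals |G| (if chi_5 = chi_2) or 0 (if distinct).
Sum = 0; so <chi_5, chi_2> = 0 (distinct irreducibles are orthogonal).

Working: Compute term by term over conjugacy classes (|C| * chi_5(C) * conj(chi_2(C))):
  1*(2)*conj(1) + 1*(-2)*conj(1) + 2*(0)*conj(1) + 2*(0)*conj(-1) + 2*(0)*conj(-1)
  = (2) + (-2) + (0) + (0) + (0)
  = 0.
Dividing by |G| = 8 gives 0/8 = 0, matching the row-orthogonality relation <chi_5, chi_2> = [chi_5 = chi_2].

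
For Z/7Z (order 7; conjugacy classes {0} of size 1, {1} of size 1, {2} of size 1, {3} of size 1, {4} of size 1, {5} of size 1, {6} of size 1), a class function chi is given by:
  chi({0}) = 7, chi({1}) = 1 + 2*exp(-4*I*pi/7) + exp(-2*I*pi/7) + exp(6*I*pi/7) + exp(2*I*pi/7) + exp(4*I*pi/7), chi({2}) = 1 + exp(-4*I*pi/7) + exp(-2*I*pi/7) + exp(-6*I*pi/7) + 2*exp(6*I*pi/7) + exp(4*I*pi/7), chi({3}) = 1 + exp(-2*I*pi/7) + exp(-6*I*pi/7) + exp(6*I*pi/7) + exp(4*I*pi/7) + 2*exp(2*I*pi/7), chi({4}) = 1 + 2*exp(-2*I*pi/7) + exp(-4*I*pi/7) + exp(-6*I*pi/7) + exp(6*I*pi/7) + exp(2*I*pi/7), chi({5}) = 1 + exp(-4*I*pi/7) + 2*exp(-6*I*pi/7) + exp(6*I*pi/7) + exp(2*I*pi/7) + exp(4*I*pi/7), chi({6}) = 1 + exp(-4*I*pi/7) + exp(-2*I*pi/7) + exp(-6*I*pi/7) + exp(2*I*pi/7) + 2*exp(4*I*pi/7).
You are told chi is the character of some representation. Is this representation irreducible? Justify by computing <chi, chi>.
Not irreducible (reducible): <chi, chi> = 9 > 1.

Why: <chi, chi> = (1/|G|) sum_C |C| * |chi(C)|^2 = (1/7)[1*|7|^2 + 1*|1 + 2*exp(-4*I*pi/7) + exp(-2*I*pi/7) + exp(6*I*pi/7) + exp(2*I*pi/7) + exp(4*I*pi/7)|^2 + 1*|1 + exp(-4*I*pi/7) + exp(-2*I*pi/7) + exp(-6*I*pi/7) + 2*exp(6*I*pi/7) + exp(4*I*pi/7)|^2 + 1*|1 + exp(-2*I*pi/7) + exp(-6*I*pi/7) + exp(6*I*pi/7) + exp(4*I*pi/7) + 2*exp(2*I*pi/7)|^2 + 1*|1 + 2*exp(-2*I*pi/7) + exp(-4*I*pi/7) + exp(-6*I*pi/7) + exp(6*I*pi/7) + exp(2*I*pi/7)|^2 + 1*|1 + exp(-4*I*pi/7) + 2*exp(-6*I*pi/7) + exp(6*I*pi/7) + exp(2*I*pi/7) + exp(4*I*pi/7)|^2 + 1*|1 + exp(-4*I*pi/7) + exp(-2*I*pi/7) + exp(-6*I*pi/7) + exp(2*I*pi/7) + 2*exp(4*I*pi/7)|^2]
  = (1/7)[(49) + (9 + 7*exp(-4*I*pi/7) + 6*exp(-2*I*pi/7) + 7*exp(-6*I*pi/7) + 7*exp(6*I*pi/7) + 6*exp(2*I*pi/7) + 7*exp(4*I*pi/7)) + (9 + 6*exp(-4*I*pi/7) + 7*exp(-2*I*pi/7) + 7*exp(-6*I*pi/7) + 7*exp(6*I*pi/7) + 7*exp(2*I*pi/7) + 6*exp(4*I*pi/7)) + (9 + 7*exp(-4*I*pi/7) + 7*exp(-2*I*pi/7) + 6*exp(-6*I*pi/7) + 6*exp(6*I*pi/7) + 7*exp(2*I*pi/7) + 7*exp(4*I*pi/7)) + (9 + 7*exp(-4*I*pi/7) + 7*exp(-2*I*pi/7) + 6*exp(-6*I*pi/7) + 6*exp(6*I*pi/7) + 7*exp(2*I*pi/7) + 7*exp(4*I*pi/7)) + (9 + 6*exp(-4*I*pi/7) + 7*exp(-2*I*pi/7) + 7*exp(-6*I*pi/7) + 7*exp(6*I*pi/7) + 7*exp(2*I*pi/7) + 6*exp(4*I*pi/7)) + (9 + 7*exp(-4*I*pi/7) + 6*exp(-2*I*pi/7) + 7*exp(-6*I*pi/7) + 7*exp(6*I*pi/7) + 6*exp(2*I*pi/7) + 7*exp(4*I*pi/7))] = 63/7 = 9.
(Exp terms are combined using exp(i*s)*conj(exp(i*t)) = exp(i*(s-t)), and sums of them are collapsed using the identity that for every m > 1 the m distinct m-th roots of unity sum to 0, e.g. 1 + exp(2*I*pi/3) + exp(-2*I*pi/3) = 0.)
A character is irreducible iff <chi, chi> = 1, so this representation is reducible.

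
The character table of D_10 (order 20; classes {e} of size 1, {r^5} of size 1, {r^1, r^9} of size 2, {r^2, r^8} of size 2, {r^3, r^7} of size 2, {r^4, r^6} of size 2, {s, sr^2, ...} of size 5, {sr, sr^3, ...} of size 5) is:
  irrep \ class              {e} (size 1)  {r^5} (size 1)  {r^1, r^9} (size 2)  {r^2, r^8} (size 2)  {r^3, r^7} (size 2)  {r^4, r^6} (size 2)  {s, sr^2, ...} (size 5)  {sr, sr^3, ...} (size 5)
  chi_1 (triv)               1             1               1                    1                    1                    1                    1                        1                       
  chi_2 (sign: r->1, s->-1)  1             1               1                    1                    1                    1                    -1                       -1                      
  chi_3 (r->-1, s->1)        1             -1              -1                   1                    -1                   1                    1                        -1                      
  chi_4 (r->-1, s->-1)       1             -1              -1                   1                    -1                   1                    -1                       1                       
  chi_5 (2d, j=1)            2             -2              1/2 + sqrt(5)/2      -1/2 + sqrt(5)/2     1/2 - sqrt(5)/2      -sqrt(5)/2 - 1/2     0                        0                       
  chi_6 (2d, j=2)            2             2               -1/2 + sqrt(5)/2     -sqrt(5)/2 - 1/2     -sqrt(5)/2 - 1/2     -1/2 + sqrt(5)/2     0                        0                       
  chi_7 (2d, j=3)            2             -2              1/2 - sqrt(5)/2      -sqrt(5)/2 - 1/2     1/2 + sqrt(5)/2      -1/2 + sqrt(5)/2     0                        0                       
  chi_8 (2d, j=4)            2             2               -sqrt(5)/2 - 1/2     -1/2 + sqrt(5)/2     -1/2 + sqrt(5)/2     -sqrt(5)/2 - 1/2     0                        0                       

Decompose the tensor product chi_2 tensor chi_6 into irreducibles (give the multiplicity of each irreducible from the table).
chi_2 tensor chi_6 = chi_6 (all other irreducibles have multiplicity 0).

Explanation: The character of a tensor product is the pointwise product (chi_2 * chi_6)(C) = chi_2(C) * chi_6(C):
  {e}: (1)*(2), {r^5}: (1)*(2), {r^1, r^9}: (1)*(-1/2 + sqrt(5)/2), {r^2, r^8}: (1)*(-sqrt(5)/2 - 1/2), {r^3, r^7}: (1)*(-sqrt(5)/2 - 1/2), {r^4, r^6}: (1)*(-1/2 + sqrt(5)/2), {s, sr^2, ...}: (-1)*(0), {sr, sr^3, ...}: (-1)*(0)
so (chi_2 * chi_6) takes values
  {e} -> 2, {r^5} -> 2, {r^1, r^9} -> -1/2 + sqrt(5)/2, {r^2, r^8} -> -sqrt(5)/2 - 1/2, {r^3, r^7} -> -sqrt(5)/2 - 1/2, {r^4, r^6} -> -1/2 + sqrt(5)/2, {s, sr^2, ...} -> 0, {sr, sr^3, ...} -> 0.
Now take the inner product of this character with each irreducible chi from the table, <chi_2*chi_6, chi> = (1/20) sum_C |C| (chi_2*chi_6)(C) conj(chi(C)):
  <chi_2*chi_6, chi_1> = (1/20)[1*(2)*conj(1) + 1*(2)*conj(1) + 2*(-1/2 + sqrt(5)/2)*conj(1) + 2*(-sqrt(5)/2 - 1/2)*conj(1) + 2*(-sqrt(5)/2 - 1/2)*conj(1) + 2*(-1/2 + sqrt(5)/2)*conj(1) + 5*(0)*conj(1) + 5*(0)*conj(1)]
      = (1/20)[(2) + (2) + (-1 + sqrt(5)) + (-sqrt(5) - 1) + (-sqrt(5) - 1) + (-1 + sqrt(5)) + (0) + (0)] = 0/20 = 0
  <chi_2*chi_6, chi_2> = (1/20)[1*(2)*conj(1) + 1*(2)*conj(1) + 2*(-1/2 + sqrt(5)/2)*conj(1) + 2*(-sqrt(5)/2 - 1/2)*conj(1) + 2*(-sqrt(5)/2 - 1/2)*conj(1) + 2*(-1/2 + sqrt(5)/2)*conj(1) + 5*(0)*conj(-1) + 5*(0)*conj(-1)]
      = (1/20)[(2) + (2) + (-1 + sqrt(5)) + (-sqrt(5) - 1) + (-sqrt(5) - 1) + (-1 + sqrt(5)) + (0) + (0)] = 0/20 = 0
  <chi_2*chi_6, chi_3> = (1/20)[1*(2)*conj(1) + 1*(2)*conj(-1) + 2*(-1/2 + sqrt(5)/2)*conj(-1) + 2*(-sqrt(5)/2 - 1/2)*conj(1) + 2*(-sqrt(5)/2 - 1/2)*conj(-1) + 2*(-1/2 + sqrt(5)/2)*conj(1) + 5*(0)*conj(1) + 5*(0)*conj(-1)]
      = (1/20)[(2) + (-2) + (1 - sqrt(5)) + (-sqrt(5) - 1) + (1 + sqrt(5)) + (-1 + sqrt(5)) + (0) + (0)] = 0/20 = 0
  <chi_2*chi_6, chi_4> = (1/20)[1*(2)*conj(1) + 1*(2)*conj(-1) + 2*(-1/2 + sqrt(5)/2)*conj(-1) + 2*(-sqrt(5)/2 - 1/2)*conj(1) + 2*(-sqrt(5)/2 - 1/2)*conj(-1) + 2*(-1/2 + sqrt(5)/2)*conj(1) + 5*(0)*conj(-1) + 5*(0)*conj(1)]
      = (1/20)[(2) + (-2) + (1 - sqrt(5)) + (-sqrt(5) - 1) + (1 + sqrt(5)) + (-1 + sqrt(5)) + (0) + (0)] = 0/20 = 0
  <chi_2*chi_6, chi_5> = (1/20)[1*(2)*conj(2) + 1*(2)*conj(-2) + 2*(-1/2 + sqrt(5)/2)*conj(1/2 + sqrt(5)/2) + 2*(-sqrt(5)/2 - 1/2)*conj(-1/2 + sqrt(5)/2) + 2*(-sqrt(5)/2 - 1/2)*conj(1/2 - sqrt(5)/2) + 2*(-1/2 + sqrt(5)/2)*conj(-sqrt(5)/2 - 1/2) + 5*(0)*conj(0) + 5*(0)*conj(0)]
      = (1/20)[(4) + (-4) + (2) + (-2) + (2) + (-2) + (0) + (0)] = 0/20 = 0
  <chi_2*chi_6, chi_6> = (1/20)[1*(2)*conj(2) + 1*(2)*conj(2) + 2*(-1/2 + sqrt(5)/2)*conj(-1/2 + sqrt(5)/2) + 2*(-sqrt(5)/2 - 1/2)*conj(-sqrt(5)/2 - 1/2) + 2*(-sqrt(5)/2 - 1/2)*conj(-sqrt(5)/2 - 1/2) + 2*(-1/2 + sqrt(5)/2)*conj(-1/2 + sqrt(5)/2) + 5*(0)*conj(0) + 5*(0)*conj(0)]
      = (1/20)[(4) + (4) + (3 - sqrt(5)) + (sqrt(5) + 3) + (sqrt(5) + 3) + (3 - sqrt(5)) + (0) + (0)] = 20/20 = 1
  <chi_2*chi_6, chi_7> = (1/20)[1*(2)*conj(2) + 1*(2)*conj(-2) + 2*(-1/2 + sqrt(5)/2)*conj(1/2 - sqrt(5)/2) + 2*(-sqrt(5)/2 - 1/2)*conj(-sqrt(5)/2 - 1/2) + 2*(-sqrt(5)/2 - 1/2)*conj(1/2 + sqrt(5)/2) + 2*(-1/2 + sqrt(5)/2)*conj(-1/2 + sqrt(5)/2) + 5*(0)*conj(0) + 5*(0)*conj(0)]
      = (1/20)[(4) + (-4) + (-3 + sqrt(5)) + (sqrt(5) + 3) + (-3 - sqrt(5)) + (3 - sqrt(5)) + (0) + (0)] = 0/20 = 0
  <chi_2*chi_6, chi_8> = (1/20)[1*(2)*conj(2) + 1*(2)*conj(2) + 2*(-1/2 + sqrt(5)/2)*conj(-sqrt(5)/2 - 1/2) + 2*(-sqrt(5)/2 - 1/2)*conj(-1/2 + sqrt(5)/2) + 2*(-sqrt(5)/2 - 1/2)*conj(-1/2 + sqrt(5)/2) + 2*(-1/2 + sqrt(5)/2)*conj(-sqrt(5)/2 - 1/2) + 5*(0)*conj(0) + 5*(0)*conj(0)]
      = (1/20)[(4) + (4) + (-2) + (-2) + (-2) + (-2) + (0) + (0)] = 0/20 = 0
Hence the multiplicities are chi_6: 1. Dimension check: dim(chi_2)*dim(chi_6) = 1*2 = 2 and sum (mult * dim) = 1*2 = 2.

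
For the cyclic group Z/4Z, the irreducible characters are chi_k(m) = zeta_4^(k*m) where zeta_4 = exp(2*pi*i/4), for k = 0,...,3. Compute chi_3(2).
chi_3(2) = zeta_4^6 = -1

Why: chi_3(2) = zeta_4^(3*2) = zeta_4^6. Since zeta_4^4 = 1, this equals zeta_4^2 = exp(2*pi*i*2/4) = -1.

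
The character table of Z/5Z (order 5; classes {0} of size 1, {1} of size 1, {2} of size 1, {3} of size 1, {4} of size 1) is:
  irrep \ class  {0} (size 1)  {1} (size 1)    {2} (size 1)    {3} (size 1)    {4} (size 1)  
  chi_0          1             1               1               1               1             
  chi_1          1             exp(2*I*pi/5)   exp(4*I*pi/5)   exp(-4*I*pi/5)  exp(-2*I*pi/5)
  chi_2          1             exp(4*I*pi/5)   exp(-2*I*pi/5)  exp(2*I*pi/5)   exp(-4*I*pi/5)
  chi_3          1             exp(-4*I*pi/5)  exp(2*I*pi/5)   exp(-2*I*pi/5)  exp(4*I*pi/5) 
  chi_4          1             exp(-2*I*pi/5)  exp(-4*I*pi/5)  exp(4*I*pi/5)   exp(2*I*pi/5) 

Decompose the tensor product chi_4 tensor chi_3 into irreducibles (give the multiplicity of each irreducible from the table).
chi_4 tensor chi_3 = chi_2 (all other irreducibles have multiplicity 0).

The character of a tensor product is the pointwise product (chi_4 * chi_3)(C) = chi_4(C) * chi_3(C):
  {0}: (1)*(1), {1}: (exp(-2*I*pi/5))*(exp(-4*I*pi/5)), {2}: (exp(-4*I*pi/5))*(exp(2*I*pi/5)), {3}: (exp(4*I*pi/5))*(exp(-2*I*pi/5)), {4}: (exp(2*I*pi/5))*(exp(4*I*pi/5))
so (chi_4 * chi_3) takes values
  {0} -> 1, {1} -> exp(4*I*pi/5), {2} -> exp(-2*I*pi/5), {3} -> exp(2*I*pi/5), {4} -> exp(-4*I*pi/5).
Now take the inner product of this character with each irreducible chi from the table, <chi_4*chi_3, chi> = (1/5) sum_C |C| (chi_4*chi_3)(C) conj(chi(C)):
  <chi_4*chi_3, chi_0> = (1/5)[1*(1)*conj(1) + 1*(exp(4*I*pi/5))*conj(1) + 1*(exp(-2*I*pi/5))*conj(1) + 1*(exp(2*I*pi/5))*conj(1) + 1*(exp(-4*I*pi/5))*conj(1)]
      = (1/5)[(1) + (exp(4*I*pi/5)) + (exp(-2*I*pi/5)) + (exp(2*I*pi/5)) + (exp(-4*I*pi/5))] = 0/5 = 0
  <chi_4*chi_3, chi_1> = (1/5)[1*(1)*conj(1) + 1*(exp(4*I*pi/5))*conj(exp(2*I*pi/5)) + 1*(exp(-2*I*pi/5))*conj(exp(4*I*pi/5)) + 1*(exp(2*I*pi/5))*conj(exp(-4*I*pi/5)) + 1*(exp(-4*I*pi/5))*conj(exp(-2*I*pi/5))]
      = (1/5)[(1) + (exp(2*I*pi/5)) + (exp(4*I*pi/5)) + (exp(-4*I*pi/5)) + (exp(-2*I*pi/5))] = 0/5 = 0
  <chi_4*chi_3, chi_2> = (1/5)[1*(1)*conj(1) + 1*(exp(4*I*pi/5))*conj(exp(4*I*pi/5)) + 1*(exp(-2*I*pi/5))*conj(exp(-2*I*pi/5)) + 1*(exp(2*I*pi/5))*conj(exp(2*I*pi/5)) + 1*(exp(-4*I*pi/5))*conj(exp(-4*I*pi/5))]
      = (1/5)[(1) + (1) + (1) + (1) + (1)] = 5/5 = 1
  <chi_4*chi_3, chi_3> = (1/5)[1*(1)*conj(1) + 1*(exp(4*I*pi/5))*conj(exp(-4*I*pi/5)) + 1*(exp(-2*I*pi/5))*conj(exp(2*I*pi/5)) + 1*(exp(2*I*pi/5))*conj(exp(-2*I*pi/5)) + 1*(exp(-4*I*pi/5))*conj(exp(4*I*pi/5))]
      = (1/5)[(1) + (exp(-2*I*pi/5)) + (exp(-4*I*pi/5)) + (exp(4*I*pi/5)) + (exp(2*I*pi/5))] = 0/5 = 0
  <chi_4*chi_3, chi_4> = (1/5)[1*(1)*conj(1) + 1*(exp(4*I*pi/5))*conj(exp(-2*I*pi/5)) + 1*(exp(-2*I*pi/5))*conj(exp(-4*I*pi/5)) + 1*(exp(2*I*pi/5))*conj(exp(4*I*pi/5)) + 1*(exp(-4*I*pi/5))*conj(exp(2*I*pi/5))]
      = (1/5)[(1) + (exp(-4*I*pi/5)) + (exp(2*I*pi/5)) + (exp(-2*I*pi/5)) + (exp(4*I*pi/5))] = 0/5 = 0
(Exp terms are combined using exp(i*s)*conj(exp(i*t)) = exp(i*(s-t)), and sums of them are collapsed using the identity that for every m > 1 the m distinct m-th roots of unity sum to 0, e.g. 1 + exp(2*I*pi/3) + exp(-2*I*pi/3) = 0.)
Hence the multiplicities are chi_2: 1. Dimension check: dim(chi_4)*dim(chi_3) = 1*1 = 1 and sum (mult * dim) = 1*1 = 1.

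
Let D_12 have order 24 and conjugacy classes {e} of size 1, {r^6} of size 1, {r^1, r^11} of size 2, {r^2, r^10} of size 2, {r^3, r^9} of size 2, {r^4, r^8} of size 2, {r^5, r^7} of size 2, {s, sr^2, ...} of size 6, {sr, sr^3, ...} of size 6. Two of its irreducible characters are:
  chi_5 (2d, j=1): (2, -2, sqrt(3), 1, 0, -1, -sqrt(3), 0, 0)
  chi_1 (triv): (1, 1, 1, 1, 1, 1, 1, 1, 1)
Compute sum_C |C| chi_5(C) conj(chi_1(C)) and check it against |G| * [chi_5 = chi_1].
Sum = 0; so <chi_5, chi_1> = 0 (distinct irreducibles are orthogonal).

Reasoning: Compute term by term over conjugacy classes (|C| * chi_5(C) * conj(chi_1(C))):
  1*(2)*conj(1) + 1*(-2)*conj(1) + 2*(sqrt(3))*conj(1) + 2*(1)*conj(1) + 2*(0)*conj(1) + 2*(-1)*conj(1) + 2*(-sqrt(3))*conj(1) + 6*(0)*conj(1) + 6*(0)*conj(1)
  = (2) + (-2) + (2*sqrt(3)) + (2) + (0) + (-2) + (-2*sqrt(3)) + (0) + (0)
  = 0.
Dividing by |G| = 24 gives 0/24 = 0, matching the row-orthogonality relation <chi_5, chi_1> = [chi_5 = chi_1].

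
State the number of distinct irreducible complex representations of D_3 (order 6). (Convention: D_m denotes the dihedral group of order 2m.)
3

Justification: The number of irreducible complex representations of a finite group equals its number of conjugacy classes. D_3 has 3 conjugacy classes ((n+3)/2 for n odd), so D_3 (order 6) has exactly 3 irreducible complex representations.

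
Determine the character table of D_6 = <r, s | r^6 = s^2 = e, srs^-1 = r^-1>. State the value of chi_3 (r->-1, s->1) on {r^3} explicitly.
Conjugacy classes: {e} of size 1, {r^3} of size 1, {r^1, r^5} of size 2, {r^2, r^4} of size 2, {s, sr^2, ...} of size 3, {sr, sr^3, ...} of size 3.
Character table:
  irrep \ class              {e} (size 1)  {r^3} (size 1)  {r^1, r^5} (size 2)  {r^2, r^4} (size 2)  {s, sr^2, ...} (size 3)  {sr, sr^3, ...} (size 3)
  chi_1 (triv)               1             1               1                    1                    1                        1                       
  chi_2 (sign: r->1, s->-1)  1             1               1                    1                    -1                       -1                      
  chi_3 (r->-1, s->1)        1             -1              -1                   1                    1                        -1                      
  chi_4 (r->-1, s->-1)       1             -1              -1                   1                    -1                       1                       
  chi_5 (2d, j=1)            2             -2              1                    -1                   0                        0                       
  chi_6 (2d, j=2)            2             2               -1                   -1                   0                        0                       

Spot check: chi_3 (r->-1, s->1) on {r^3} = -1.

Working: D_6 has order 2*6 = 12 with 6 conjugacy classes, hence 6 irreducibles. Sum of squared dims 1 + 1 + 1 + 1 + 4 + 4 = 12 = |G|. Linear characters come from the abelianisation; the 2-dimensional irreps have character r^k -> 2*cos(2*pi*j*k/6), reflections -> 0.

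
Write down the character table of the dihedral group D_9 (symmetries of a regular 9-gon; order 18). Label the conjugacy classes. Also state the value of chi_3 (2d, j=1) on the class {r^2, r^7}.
Conjugacy classes: {e} of size 1, {r^1, r^8} of size 2, {r^2, r^7} of size 2, {r^3, r^6} of size 2, {r^4, r^5} of size 2, {s, sr, ..., sr^8} of size 9.
Character table:
  irrep \ class              {e} (size 1)  {r^1, r^8} (size 2)  {r^2, r^7} (size 2)  {r^3, r^6} (size 2)  {r^4, r^5} (size 2)  {s, sr, ..., sr^8} (size 9)
  chi_1 (triv)               1             1                    1                    1                    1                    1                          
  chi_2 (sign: r->1, s->-1)  1             1                    1                    1                    1                    -1                         
  chi_3 (2d, j=1)            2             2*cos(2*pi/9)        2*cos(4*pi/9)        -1                   -2*cos(pi/9)         0                          
  chi_4 (2d, j=2)            2             2*cos(4*pi/9)        -2*cos(pi/9)         -1                   2*cos(2*pi/9)        0                          
  chi_5 (2d, j=3)            2             -1                   -1                   2                    -1                   0                          
  chi_6 (2d, j=4)            2             -2*cos(pi/9)         2*cos(2*pi/9)        -1                   2*cos(4*pi/9)        0                          

Spot check: chi_3 (2d, j=1) on {r^2, r^7} = 2*cos(4*pi/9).

Working: D_9 has order 2*9 = 18 with 6 conjugacy classes, hence 6 irreducibles. Sum of squared dims 1 + 1 + 4 + 4 + 4 + 4 = 18 = |G|. Linear characters come from the abelianisation; the 2-dimensional irreps have character r^k -> 2*cos(2*pi*j*k/9), reflections -> 0.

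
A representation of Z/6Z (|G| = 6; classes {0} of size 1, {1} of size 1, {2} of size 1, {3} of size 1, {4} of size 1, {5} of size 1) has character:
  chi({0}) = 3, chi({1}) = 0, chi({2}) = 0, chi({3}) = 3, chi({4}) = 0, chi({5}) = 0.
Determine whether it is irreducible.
Not irreducible (reducible): <chi, chi> = 3 > 1.

Reasoning: <chi, chi> = (1/|G|) sum_C |C| * |chi(C)|^2 = (1/6)[1*|3|^2 + 1*|0|^2 + 1*|0|^2 + 1*|3|^2 + 1*|0|^2 + 1*|0|^2]
  = (1/6)[(9) + (0) + (0) + (9) + (0) + (0)] = 18/6 = 3.
(Exp terms are combined using exp(i*s)*conj(exp(i*t)) = exp(i*(s-t)), and sums of them are collapsed using the identity that for every m > 1 the m distinct m-th roots of unity sum to 0, e.g. 1 + exp(2*I*pi/3) + exp(-2*I*pi/3) = 0.)
A character is irreducible iff <chi, chi> = 1, so this representation is reducible.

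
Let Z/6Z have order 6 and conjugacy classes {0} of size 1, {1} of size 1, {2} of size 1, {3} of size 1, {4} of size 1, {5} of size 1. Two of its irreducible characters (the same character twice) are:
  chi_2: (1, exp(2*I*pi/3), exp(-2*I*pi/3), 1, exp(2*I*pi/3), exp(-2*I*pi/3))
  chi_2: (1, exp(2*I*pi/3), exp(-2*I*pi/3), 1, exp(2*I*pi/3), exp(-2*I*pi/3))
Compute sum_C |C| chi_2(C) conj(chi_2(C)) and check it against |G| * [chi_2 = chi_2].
Sum = 6 = |G| = 6; so <chi_2, chi_2> = 1 (norm-1 confirms irreducibility).

Working: Compute term by term over conjugacy classes (|C| * chi_2(C) * conj(chi_2(C))):
  1*(1)*conj(1) + 1*(exp(2*I*pi/3))*conj(exp(2*I*pi/3)) + 1*(exp(-2*I*pi/3))*conj(exp(-2*I*pi/3)) + 1*(1)*conj(1) + 1*(exp(2*I*pi/3))*conj(exp(2*I*pi/3)) + 1*(exp(-2*I*pi/3))*conj(exp(-2*I*pi/3))
  = (1) + (1) + (1) + (1) + (1) + (1)
  = 6.
(Exp terms are combined using exp(i*s)*conj(exp(i*t)) = exp(i*(s-t)), and sums of them are collapsed using the identity that for every m > 1 the m distinct m-th roots of unity sum to 0, e.g. 1 + exp(2*I*pi/3) + exp(-2*I*pi/3) = 0.)
Dividing by |G| = 6 gives 6/6 = 1, matching the row-orthogonality relation <chi_2, chi_2> = [chi_2 = chi_2].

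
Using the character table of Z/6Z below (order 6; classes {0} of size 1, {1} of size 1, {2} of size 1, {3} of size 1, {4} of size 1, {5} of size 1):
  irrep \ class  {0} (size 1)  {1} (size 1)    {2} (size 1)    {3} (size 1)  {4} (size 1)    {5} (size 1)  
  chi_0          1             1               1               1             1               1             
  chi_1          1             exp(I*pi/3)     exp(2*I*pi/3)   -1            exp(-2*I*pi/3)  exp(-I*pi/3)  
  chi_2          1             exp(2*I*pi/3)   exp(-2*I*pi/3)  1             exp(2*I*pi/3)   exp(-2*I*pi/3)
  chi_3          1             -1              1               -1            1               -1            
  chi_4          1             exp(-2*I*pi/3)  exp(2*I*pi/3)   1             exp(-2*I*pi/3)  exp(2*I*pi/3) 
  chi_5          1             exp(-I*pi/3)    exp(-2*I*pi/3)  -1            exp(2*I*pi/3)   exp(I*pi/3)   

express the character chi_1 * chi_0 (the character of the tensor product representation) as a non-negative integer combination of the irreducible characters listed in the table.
chi_1 tensor chi_0 = chi_1 (all other irreducibles have multiplicity 0).

Justification: The character of a tensor product is the pointwise product (chi_1 * chi_0)(C) = chi_1(C) * chi_0(C):
  {0}: (1)*(1), {1}: (exp(I*pi/3))*(1), {2}: (exp(2*I*pi/3))*(1), {3}: (-1)*(1), {4}: (exp(-2*I*pi/3))*(1), {5}: (exp(-I*pi/3))*(1)
so (chi_1 * chi_0) takes values
  {0} -> 1, {1} -> exp(I*pi/3), {2} -> exp(2*I*pi/3), {3} -> -1, {4} -> exp(-2*I*pi/3), {5} -> exp(-I*pi/3).
Now take the inner product of this character with each irreducible chi from the table, <chi_1*chi_0, chi> = (1/6) sum_C |C| (chi_1*chi_0)(C) conj(chi(C)):
  <chi_1*chi_0, chi_0> = (1/6)[1*(1)*conj(1) + 1*(exp(I*pi/3))*conj(1) + 1*(exp(2*I*pi/3))*conj(1) + 1*(-1)*conj(1) + 1*(exp(-2*I*pi/3))*conj(1) + 1*(exp(-I*pi/3))*conj(1)]
      = (1/6)[(1) + (exp(I*pi/3)) + (exp(2*I*pi/3)) + (-1) + (exp(-2*I*pi/3)) + (exp(-I*pi/3))] = 0/6 = 0
  <chi_1*chi_0, chi_1> = (1/6)[1*(1)*conj(1) + 1*(exp(I*pi/3))*conj(exp(I*pi/3)) + 1*(exp(2*I*pi/3))*conj(exp(2*I*pi/3)) + 1*(-1)*conj(-1) + 1*(exp(-2*I*pi/3))*conj(exp(-2*I*pi/3)) + 1*(exp(-I*pi/3))*conj(exp(-I*pi/3))]
      = (1/6)[(1) + (1) + (1) + (1) + (1) + (1)] = 6/6 = 1
  <chi_1*chi_0, chi_2> = (1/6)[1*(1)*conj(1) + 1*(exp(I*pi/3))*conj(exp(2*I*pi/3)) + 1*(exp(2*I*pi/3))*conj(exp(-2*I*pi/3)) + 1*(-1)*conj(1) + 1*(exp(-2*I*pi/3))*conj(exp(2*I*pi/3)) + 1*(exp(-I*pi/3))*conj(exp(-2*I*pi/3))]
      = (1/6)[(1) + (exp(-I*pi/3)) + (exp(-2*I*pi/3)) + (-1) + (exp(2*I*pi/3)) + (exp(I*pi/3))] = 0/6 = 0
  <chi_1*chi_0, chi_3> = (1/6)[1*(1)*conj(1) + 1*(exp(I*pi/3))*conj(-1) + 1*(exp(2*I*pi/3))*conj(1) + 1*(-1)*conj(-1) + 1*(exp(-2*I*pi/3))*conj(1) + 1*(exp(-I*pi/3))*conj(-1)]
      = (1/6)[(1) + (-exp(I*pi/3)) + (exp(2*I*pi/3)) + (1) + (exp(-2*I*pi/3)) + (-exp(-I*pi/3))] = 0/6 = 0
  <chi_1*chi_0, chi_4> = (1/6)[1*(1)*conj(1) + 1*(exp(I*pi/3))*conj(exp(-2*I*pi/3)) + 1*(exp(2*I*pi/3))*conj(exp(2*I*pi/3)) + 1*(-1)*conj(1) + 1*(exp(-2*I*pi/3))*conj(exp(-2*I*pi/3)) + 1*(exp(-I*pi/3))*conj(exp(2*I*pi/3))]
      = (1/6)[(1) + (-1) + (1) + (-1) + (1) + (-1)] = 0/6 = 0
  <chi_1*chi_0, chi_5> = (1/6)[1*(1)*conj(1) + 1*(exp(I*pi/3))*conj(exp(-I*pi/3)) + 1*(exp(2*I*pi/3))*conj(exp(-2*I*pi/3)) + 1*(-1)*conj(-1) + 1*(exp(-2*I*pi/3))*conj(exp(2*I*pi/3)) + 1*(exp(-I*pi/3))*conj(exp(I*pi/3))]
      = (1/6)[(1) + (exp(2*I*pi/3)) + (exp(-2*I*pi/3)) + (1) + (exp(2*I*pi/3)) + (exp(-2*I*pi/3))] = 0/6 = 0
(Exp terms are combined using exp(i*s)*conj(exp(i*t)) = exp(i*(s-t)), and sums of them are collapsed using the identity that for every m > 1 the m distinct m-th roots of unity sum to 0, e.g. 1 + exp(2*I*pi/3) + exp(-2*I*pi/3) = 0.)
Hence the multiplicities are chi_1: 1. Dimension check: dim(chi_1)*dim(chi_0) = 1*1 = 1 and sum (mult * dim) = 1*1 = 1.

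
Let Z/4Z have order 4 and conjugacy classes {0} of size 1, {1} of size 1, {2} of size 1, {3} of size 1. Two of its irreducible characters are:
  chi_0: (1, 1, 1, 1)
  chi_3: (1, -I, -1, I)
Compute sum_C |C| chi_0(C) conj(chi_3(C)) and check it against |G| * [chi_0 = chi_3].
Sum = 0; so <chi_0, chi_3> = 0 (distinct irreducibles are orthogonal).

Justification: Compute term by term over conjugacy classes (|C| * chi_0(C) * conj(chi_3(C))):
  1*(1)*conj(1) + 1*(1)*conj(-I) + 1*(1)*conj(-1) + 1*(1)*conj(I)
  = (1) + (I) + (-1) + (-I)
  = 0.
(Exp terms are combined using exp(i*s)*conj(exp(i*t)) = exp(i*(s-t)), and sums of them are collapsed using the identity that for every m > 1 the m distinct m-th roots of unity sum to 0, e.g. 1 + exp(2*I*pi/3) + exp(-2*I*pi/3) = 0.)
Dividing by |G| = 4 gives 0/4 = 0, matching the row-orthogonality relation <chi_0, chi_3> = [chi_0 = chi_3].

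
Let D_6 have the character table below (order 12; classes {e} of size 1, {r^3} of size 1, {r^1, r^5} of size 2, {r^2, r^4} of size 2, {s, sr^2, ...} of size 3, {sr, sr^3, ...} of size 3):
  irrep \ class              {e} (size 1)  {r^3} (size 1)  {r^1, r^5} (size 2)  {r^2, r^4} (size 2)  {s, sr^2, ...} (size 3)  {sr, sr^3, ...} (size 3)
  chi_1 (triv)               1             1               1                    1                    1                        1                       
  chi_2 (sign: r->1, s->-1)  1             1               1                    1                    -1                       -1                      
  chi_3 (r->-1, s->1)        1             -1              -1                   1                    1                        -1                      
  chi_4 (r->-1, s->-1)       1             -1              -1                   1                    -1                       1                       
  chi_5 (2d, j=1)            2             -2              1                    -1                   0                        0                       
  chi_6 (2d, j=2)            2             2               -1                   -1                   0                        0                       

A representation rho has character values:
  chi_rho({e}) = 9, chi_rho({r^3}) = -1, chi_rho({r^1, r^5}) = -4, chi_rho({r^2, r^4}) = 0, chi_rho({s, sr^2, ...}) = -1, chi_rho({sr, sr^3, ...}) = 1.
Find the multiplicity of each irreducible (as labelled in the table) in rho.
Multiplicities: chi_1: 0, chi_2: 0, chi_3: 1, chi_4: 2, chi_5: 1, chi_6: 2.

Argument: Use <chi_rho, chi> = (1/|G|) sum_C |C| * chi_rho(C) * conj(chi(C)) with |G| = 12 for each irreducible chi in the table:
  <chi_rho, chi_1> = (1/12)[1*(9)*conj(1) + 1*(-1)*conj(1) + 2*(-4)*conj(1) + 2*(0)*conj(1) + 3*(-1)*conj(1) + 3*(1)*conj(1)]
      = (1/12)[(9) + (-1) + (-8) + (0) + (-3) + (3)] = 0/12 = 0
  <chi_rho, chi_2> = (1/12)[1*(9)*conj(1) + 1*(-1)*conj(1) + 2*(-4)*conj(1) + 2*(0)*conj(1) + 3*(-1)*conj(-1) + 3*(1)*conj(-1)]
      = (1/12)[(9) + (-1) + (-8) + (0) + (3) + (-3)] = 0/12 = 0
  <chi_rho, chi_3> = (1/12)[1*(9)*conj(1) + 1*(-1)*conj(-1) + 2*(-4)*conj(-1) + 2*(0)*conj(1) + 3*(-1)*conj(1) + 3*(1)*conj(-1)]
      = (1/12)[(9) + (1) + (8) + (0) + (-3) + (-3)] = 12/12 = 1
  <chi_rho, chi_4> = (1/12)[1*(9)*conj(1) + 1*(-1)*conj(-1) + 2*(-4)*conj(-1) + 2*(0)*conj(1) + 3*(-1)*conj(-1) + 3*(1)*conj(1)]
      = (1/12)[(9) + (1) + (8) + (0) + (3) + (3)] = 24/12 = 2
  <chi_rho, chi_5> = (1/12)[1*(9)*conj(2) + 1*(-1)*conj(-2) + 2*(-4)*conj(1) + 2*(0)*conj(-1) + 3*(-1)*conj(0) + 3*(1)*conj(0)]
      = (1/12)[(18) + (2) + (-8) + (0) + (0) + (0)] = 12/12 = 1
  <chi_rho, chi_6> = (1/12)[1*(9)*conj(2) + 1*(-1)*conj(2) + 2*(-4)*conj(-1) + 2*(0)*conj(-1) + 3*(-1)*conj(0) + 3*(1)*conj(0)]
      = (1/12)[(18) + (-2) + (8) + (0) + (0) + (0)] = 24/12 = 2
Dimension check: dim(rho) = sum (mult * dim) = 0*1 + 0*1 + 1*1 + 2*1 + 1*2 + 2*2 = 9 = chi_rho(e) = 9.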